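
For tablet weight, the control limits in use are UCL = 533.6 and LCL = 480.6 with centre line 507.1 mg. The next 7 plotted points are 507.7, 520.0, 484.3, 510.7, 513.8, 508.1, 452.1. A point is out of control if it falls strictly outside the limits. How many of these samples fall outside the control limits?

1

Compare each point to [480.6, 533.6]: sample 7 = 452.1 < LCL.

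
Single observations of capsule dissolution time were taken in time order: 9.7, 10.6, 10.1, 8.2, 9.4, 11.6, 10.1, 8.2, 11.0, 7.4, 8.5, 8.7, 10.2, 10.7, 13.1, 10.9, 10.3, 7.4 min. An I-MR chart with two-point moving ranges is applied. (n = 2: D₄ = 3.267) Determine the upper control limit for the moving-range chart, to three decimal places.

Moving ranges: 0.9, 0.5, 1.9, 1.2, 2.2, 1.5, 1.9, 2.8, 3.6, 1.1, 0.2, 1.5, 0.5, 2.4, 2.2, 0.6, 2.9; M̄R̄ = 27.9000 / 17 = 1.6412
UCL_MR = D₄·M̄R̄ = 3.267 × 1.6412 = 5.3617

5.362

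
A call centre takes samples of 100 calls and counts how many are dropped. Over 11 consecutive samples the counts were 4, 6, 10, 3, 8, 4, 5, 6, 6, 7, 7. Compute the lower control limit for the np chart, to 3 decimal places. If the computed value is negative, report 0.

0.000

p̄ = Σdᵢ / (k·n) = 66 / (11 × 100) = 0.06000
LCL = np̄ − 3·√(np̄(1−p̄)) = 6.0000 − 3 × 2.3749 = -1.1246 → 0 (negative, so LCL = 0)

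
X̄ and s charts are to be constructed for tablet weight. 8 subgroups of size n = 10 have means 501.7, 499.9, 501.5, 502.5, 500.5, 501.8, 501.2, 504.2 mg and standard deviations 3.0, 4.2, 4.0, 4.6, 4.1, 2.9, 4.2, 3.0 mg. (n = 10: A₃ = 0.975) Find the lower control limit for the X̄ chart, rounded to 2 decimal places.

498.01

X̄̄ = (501.7 + 499.9 + 501.5 + 502.5 + 500.5 + 501.8 + 501.2 + 504.2) / 8 = 501.6625
s̄ = (3.0 + 4.2 + 4.0 + 4.6 + 4.1 + 2.9 + 4.2 + 3.0) / 8 = 3.7500
LCL = X̄̄ − A₃·s̄ = 501.6625 − 0.975 × 3.7500 = 498.0063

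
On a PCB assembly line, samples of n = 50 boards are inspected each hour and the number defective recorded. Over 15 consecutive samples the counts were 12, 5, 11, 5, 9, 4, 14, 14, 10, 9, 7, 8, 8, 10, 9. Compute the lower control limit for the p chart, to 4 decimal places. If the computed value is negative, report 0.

0.0170

p̄ = Σdᵢ / (k·n) = 135 / (15 × 50) = 0.18000
LCL = p̄ − 3·√(p̄(1−p̄)/n) = 0.18000 − 3 × 0.05433 = 0.01700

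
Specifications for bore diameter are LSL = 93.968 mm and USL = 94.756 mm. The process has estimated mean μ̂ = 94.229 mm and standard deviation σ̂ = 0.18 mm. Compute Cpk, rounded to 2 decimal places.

0.48

Cpu = (USL − μ̂) / (3σ̂) = (94.756 − 94.229) / (3 × 0.18) = 0.9759; Cpl = (μ̂ − LSL) / (3σ̂) = (94.229 − 93.968) / (3 × 0.18) = 0.4833; Cpk = min(Cpu, Cpl) = 0.4833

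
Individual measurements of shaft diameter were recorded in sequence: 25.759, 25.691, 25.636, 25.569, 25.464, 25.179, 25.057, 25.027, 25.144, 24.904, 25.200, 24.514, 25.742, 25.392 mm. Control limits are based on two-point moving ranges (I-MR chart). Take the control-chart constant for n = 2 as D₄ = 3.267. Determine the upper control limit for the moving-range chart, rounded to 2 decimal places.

Moving ranges: 0.068, 0.055, 0.067, 0.105, 0.285, 0.122, 0.030, 0.117, 0.240, 0.296, 0.686, 1.228, 0.350; M̄R̄ = 3.6490 / 13 = 0.2807
UCL_MR = D₄·M̄R̄ = 3.267 × 0.2807 = 0.9170

0.92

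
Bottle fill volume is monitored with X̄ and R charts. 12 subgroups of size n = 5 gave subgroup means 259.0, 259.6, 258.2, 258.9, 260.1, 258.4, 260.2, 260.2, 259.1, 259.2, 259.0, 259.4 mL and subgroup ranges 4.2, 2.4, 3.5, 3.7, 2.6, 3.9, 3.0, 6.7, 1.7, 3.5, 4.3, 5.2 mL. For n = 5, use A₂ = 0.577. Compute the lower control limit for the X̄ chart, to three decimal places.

257.126

X̄̄ = (259.0 + 259.6 + 258.2 + 258.9 + 260.1 + 258.4 + 260.2 + 260.2 + 259.1 + 259.2 + 259.0 + 259.4) / 12 = 3111.3000 / 12 = 259.2750
R̄ = (4.2 + 2.4 + 3.5 + 3.7 + 2.6 + 3.9 + 3.0 + 6.7 + 1.7 + 3.5 + 4.3 + 5.2) / 12 = 44.7000 / 12 = 3.7250
LCL = X̄̄ − A₂·R̄ = 259.2750 − 0.577 × 3.7250 = 257.1257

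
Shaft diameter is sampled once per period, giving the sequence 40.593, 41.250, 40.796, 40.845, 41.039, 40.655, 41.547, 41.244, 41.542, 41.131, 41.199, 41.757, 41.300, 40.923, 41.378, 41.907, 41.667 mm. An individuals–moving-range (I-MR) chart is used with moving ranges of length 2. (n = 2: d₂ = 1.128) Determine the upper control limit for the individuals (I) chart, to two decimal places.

42.27

X̄ = (40.593 + 41.250 + 40.796 + 40.845 + 41.039 + 40.655 + 41.547 + 41.244 + 41.542 + 41.131 + 41.199 + 41.757 + 41.300 + 40.923 + 41.378 + 41.907 + 41.667) / 17 = 41.2219
Moving ranges: 0.657, 0.454, 0.049, 0.194, 0.384, 0.892, 0.303, 0.298, 0.411, 0.068, 0.558, 0.457, 0.377, 0.455, 0.529, 0.240; M̄R̄ = 6.3260 / 16 = 0.3954
UCL = X̄ + 3·M̄R̄/d₂ = 41.2219 + 3 × 0.3954 / 1.128 = 42.2735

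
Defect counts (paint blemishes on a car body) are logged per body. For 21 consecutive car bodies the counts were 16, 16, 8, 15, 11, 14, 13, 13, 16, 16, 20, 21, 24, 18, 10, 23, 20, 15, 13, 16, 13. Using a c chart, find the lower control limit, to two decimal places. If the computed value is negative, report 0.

c̄ = (16 + 16 + 8 + 15 + 11 + 14 + 13 + 13 + 16 + 16 + 20 + 21 + 24 + 18 + 10 + 23 + 20 + 15 + 13 + 16 + 13) / 21 = 331 / 21 = 15.7619
LCL = c̄ − 3√c̄ = 15.7619 − 3 × 3.9701 = 3.8515

3.85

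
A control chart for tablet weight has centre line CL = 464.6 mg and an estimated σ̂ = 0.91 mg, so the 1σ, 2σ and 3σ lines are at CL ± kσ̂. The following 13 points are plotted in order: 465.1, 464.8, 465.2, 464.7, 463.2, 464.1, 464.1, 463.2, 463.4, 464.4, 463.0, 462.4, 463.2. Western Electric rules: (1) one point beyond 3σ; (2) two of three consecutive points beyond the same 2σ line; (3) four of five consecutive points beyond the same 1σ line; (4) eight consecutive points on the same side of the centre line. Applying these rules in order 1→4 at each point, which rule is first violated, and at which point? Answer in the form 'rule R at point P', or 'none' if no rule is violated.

rule 3 at point 12

Zone of each point (C = within 1σ̂, B = 1σ̂–2σ̂, A = 2σ̂–3σ̂, * = beyond 3σ̂; sign = side of CL): 1:+C, 2:+C, 3:+C, 4:+C, 5:-B, 6:-C, 7:-C, 8:-B, 9:-B, 10:-C, 11:-B, 12:-A, 13:-B
Rule 3 (four of five consecutive points beyond the same 1σ limit) is satisfied at point 12.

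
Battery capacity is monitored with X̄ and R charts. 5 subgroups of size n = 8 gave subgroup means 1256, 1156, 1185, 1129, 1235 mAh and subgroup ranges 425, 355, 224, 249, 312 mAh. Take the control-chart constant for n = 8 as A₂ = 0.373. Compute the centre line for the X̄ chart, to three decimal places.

X̄̄ = (1256 + 1156 + 1185 + 1129 + 1235) / 5 = 5961.0000 / 5 = 1192.2000
CL = X̄̄ = 1192.2000

1192.200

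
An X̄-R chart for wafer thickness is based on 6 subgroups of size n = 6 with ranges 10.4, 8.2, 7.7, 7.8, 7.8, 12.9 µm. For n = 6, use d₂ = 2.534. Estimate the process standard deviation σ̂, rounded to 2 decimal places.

R̄ = (10.4 + 8.2 + 7.7 + 7.8 + 7.8 + 12.9) / 6 = 9.1333
σ̂ = R̄ / d₂ = 9.1333 / 2.534 = 3.6043

3.60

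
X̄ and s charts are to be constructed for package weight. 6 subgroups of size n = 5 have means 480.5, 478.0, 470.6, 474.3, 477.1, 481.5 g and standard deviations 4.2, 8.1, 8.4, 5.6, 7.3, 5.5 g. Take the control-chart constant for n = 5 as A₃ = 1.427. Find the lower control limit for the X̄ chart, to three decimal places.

467.701

X̄̄ = (480.5 + 478.0 + 470.6 + 474.3 + 477.1 + 481.5) / 6 = 477.0000
s̄ = (4.2 + 8.1 + 8.4 + 5.6 + 7.3 + 5.5) / 6 = 6.5167
LCL = X̄̄ − A₃·s̄ = 477.0000 − 1.427 × 6.5167 = 467.7007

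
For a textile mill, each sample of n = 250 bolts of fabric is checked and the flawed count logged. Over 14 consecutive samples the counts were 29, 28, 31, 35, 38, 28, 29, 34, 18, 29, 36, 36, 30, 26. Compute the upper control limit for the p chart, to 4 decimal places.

0.1841

p̄ = Σdᵢ / (k·n) = 427 / (14 × 250) = 0.12200
UCL = p̄ + 3·√(p̄(1−p̄)/n) = 0.12200 + 3 × √(0.12200×0.87800/250) = 0.12200 + 3 × 0.02070 = 0.18410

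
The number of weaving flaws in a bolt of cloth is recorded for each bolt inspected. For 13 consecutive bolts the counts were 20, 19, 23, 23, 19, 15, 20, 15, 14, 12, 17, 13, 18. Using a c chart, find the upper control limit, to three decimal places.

30.102

c̄ = (20 + 19 + 23 + 23 + 19 + 15 + 20 + 15 + 14 + 12 + 17 + 13 + 18) / 13 = 228 / 13 = 17.5385
UCL = c̄ + 3√c̄ = 17.5385 + 3 × √17.5385 = 17.5385 + 3 × 4.1879 = 30.1021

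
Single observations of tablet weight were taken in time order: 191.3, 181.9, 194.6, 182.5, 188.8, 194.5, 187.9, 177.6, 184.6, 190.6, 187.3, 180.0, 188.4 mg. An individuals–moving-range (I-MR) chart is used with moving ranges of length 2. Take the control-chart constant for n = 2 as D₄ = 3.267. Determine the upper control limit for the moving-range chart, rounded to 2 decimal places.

Moving ranges: 9.4, 12.7, 12.1, 6.3, 5.7, 6.6, 10.3, 7.0, 6.0, 3.3, 7.3, 8.4; M̄R̄ = 95.1000 / 12 = 7.9250
UCL_MR = D₄·M̄R̄ = 3.267 × 7.9250 = 25.8910

25.89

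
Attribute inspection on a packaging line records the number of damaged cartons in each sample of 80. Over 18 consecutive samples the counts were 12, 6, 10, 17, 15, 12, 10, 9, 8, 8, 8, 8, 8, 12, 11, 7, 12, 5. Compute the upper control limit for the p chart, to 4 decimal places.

0.2340

p̄ = Σdᵢ / (k·n) = 178 / (18 × 80) = 0.12361
UCL = p̄ + 3·√(p̄(1−p̄)/n) = 0.12361 + 3 × √(0.12361×0.87639/80) = 0.12361 + 3 × 0.03680 = 0.23401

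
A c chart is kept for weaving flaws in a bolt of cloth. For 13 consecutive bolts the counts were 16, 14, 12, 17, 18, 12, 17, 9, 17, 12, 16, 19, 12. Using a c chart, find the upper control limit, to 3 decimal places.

26.191

c̄ = (16 + 14 + 12 + 17 + 18 + 12 + 17 + 9 + 17 + 12 + 16 + 19 + 12) / 13 = 191 / 13 = 14.6923
UCL = c̄ + 3√c̄ = 14.6923 + 3 × √14.6923 = 14.6923 + 3 × 3.8331 = 26.1915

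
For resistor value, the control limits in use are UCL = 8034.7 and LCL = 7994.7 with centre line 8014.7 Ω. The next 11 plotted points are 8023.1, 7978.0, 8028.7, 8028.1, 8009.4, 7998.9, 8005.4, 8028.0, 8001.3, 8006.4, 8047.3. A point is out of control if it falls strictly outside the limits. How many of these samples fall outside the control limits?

2

Compare each point to [7994.7, 8034.7]: sample 2 = 7978.0 < LCL; sample 11 = 8047.3 > UCL.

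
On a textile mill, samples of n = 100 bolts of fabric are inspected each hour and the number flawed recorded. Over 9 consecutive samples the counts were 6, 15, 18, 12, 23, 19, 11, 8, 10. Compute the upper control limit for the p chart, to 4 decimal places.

p̄ = Σdᵢ / (k·n) = 122 / (9 × 100) = 0.13556
UCL = p̄ + 3·√(p̄(1−p̄)/n) = 0.13556 + 3 × √(0.13556×0.86444/100) = 0.13556 + 3 × 0.03423 = 0.23825

0.2383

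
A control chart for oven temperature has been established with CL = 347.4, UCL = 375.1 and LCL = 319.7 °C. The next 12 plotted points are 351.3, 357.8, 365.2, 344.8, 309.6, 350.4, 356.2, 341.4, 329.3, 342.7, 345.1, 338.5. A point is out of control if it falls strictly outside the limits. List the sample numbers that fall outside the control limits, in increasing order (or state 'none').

Compare each point to [319.7, 375.1]: sample 5 = 309.6 < LCL.

5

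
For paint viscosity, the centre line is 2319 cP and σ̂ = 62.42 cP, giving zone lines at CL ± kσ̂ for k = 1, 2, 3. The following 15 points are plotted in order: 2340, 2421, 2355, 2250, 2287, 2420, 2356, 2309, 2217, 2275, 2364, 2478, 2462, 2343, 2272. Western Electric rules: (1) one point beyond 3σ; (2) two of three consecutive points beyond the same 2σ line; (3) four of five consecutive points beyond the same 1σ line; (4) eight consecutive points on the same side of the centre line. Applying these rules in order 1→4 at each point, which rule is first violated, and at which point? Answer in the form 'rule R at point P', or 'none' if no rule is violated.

Zone of each point (C = within 1σ̂, B = 1σ̂–2σ̂, A = 2σ̂–3σ̂, * = beyond 3σ̂; sign = side of CL): 1:+C, 2:+B, 3:+C, 4:-B, 5:-C, 6:+B, 7:+C, 8:-C, 9:-B, 10:-C, 11:+C, 12:+A, 13:+A, 14:+C, 15:-C
Rule 2 (two of three consecutive points beyond the same 2σ limit) is satisfied at point 13.

rule 2 at point 13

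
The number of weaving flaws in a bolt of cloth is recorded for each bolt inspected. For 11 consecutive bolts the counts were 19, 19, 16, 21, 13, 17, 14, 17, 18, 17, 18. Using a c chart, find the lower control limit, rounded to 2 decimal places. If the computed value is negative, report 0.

4.75

c̄ = (19 + 19 + 16 + 21 + 13 + 17 + 14 + 17 + 18 + 17 + 18) / 11 = 189 / 11 = 17.1818
LCL = c̄ − 3√c̄ = 17.1818 − 3 × 4.1451 = 4.7465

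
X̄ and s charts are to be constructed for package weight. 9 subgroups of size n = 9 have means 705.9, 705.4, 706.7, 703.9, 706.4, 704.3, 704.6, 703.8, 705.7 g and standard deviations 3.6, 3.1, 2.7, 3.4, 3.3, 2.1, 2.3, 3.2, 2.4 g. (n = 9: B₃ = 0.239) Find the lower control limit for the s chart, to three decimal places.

0.693

s̄ = (3.6 + 3.1 + 2.7 + 3.4 + 3.3 + 2.1 + 2.3 + 3.2 + 2.4) / 9 = 2.9000
LCL_s = B₃·s̄ = 0.239 × 2.9000 = 0.6931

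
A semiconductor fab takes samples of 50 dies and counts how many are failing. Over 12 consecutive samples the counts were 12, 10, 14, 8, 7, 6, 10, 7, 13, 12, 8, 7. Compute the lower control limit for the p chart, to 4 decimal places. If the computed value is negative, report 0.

0.0236

p̄ = Σdᵢ / (k·n) = 114 / (12 × 50) = 0.19000
LCL = p̄ − 3·√(p̄(1−p̄)/n) = 0.19000 − 3 × 0.05548 = 0.02356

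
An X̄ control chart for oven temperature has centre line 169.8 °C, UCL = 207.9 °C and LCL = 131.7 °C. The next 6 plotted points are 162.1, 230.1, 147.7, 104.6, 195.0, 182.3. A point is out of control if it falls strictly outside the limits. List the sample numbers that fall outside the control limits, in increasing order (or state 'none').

2, 4

Compare each point to [131.7, 207.9]: sample 2 = 230.1 > UCL; sample 4 = 104.6 < LCL.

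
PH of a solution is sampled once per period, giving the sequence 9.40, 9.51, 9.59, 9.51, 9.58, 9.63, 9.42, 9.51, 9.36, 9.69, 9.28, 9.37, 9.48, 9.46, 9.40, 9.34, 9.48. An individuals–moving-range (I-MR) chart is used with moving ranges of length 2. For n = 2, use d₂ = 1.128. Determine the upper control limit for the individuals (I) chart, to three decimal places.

X̄ = (9.40 + 9.51 + 9.59 + 9.51 + 9.58 + 9.63 + 9.42 + 9.51 + 9.36 + 9.69 + 9.28 + 9.37 + 9.48 + 9.46 + 9.40 + 9.34 + 9.48) / 17 = 9.4712
Moving ranges: 0.11, 0.08, 0.08, 0.07, 0.05, 0.21, 0.09, 0.15, 0.33, 0.41, 0.09, 0.11, 0.02, 0.06, 0.06, 0.14; M̄R̄ = 2.0600 / 16 = 0.1288
UCL = X̄ + 3·M̄R̄/d₂ = 9.4712 + 3 × 0.1288 / 1.128 = 9.8136

9.814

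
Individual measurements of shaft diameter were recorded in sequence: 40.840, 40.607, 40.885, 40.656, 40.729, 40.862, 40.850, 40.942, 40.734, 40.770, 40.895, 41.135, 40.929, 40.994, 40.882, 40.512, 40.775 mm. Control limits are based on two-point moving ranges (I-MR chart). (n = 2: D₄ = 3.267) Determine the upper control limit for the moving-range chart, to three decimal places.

Moving ranges: 0.233, 0.278, 0.229, 0.073, 0.133, 0.012, 0.092, 0.208, 0.036, 0.125, 0.240, 0.206, 0.065, 0.112, 0.370, 0.263; M̄R̄ = 2.6750 / 16 = 0.1672
UCL_MR = D₄·M̄R̄ = 3.267 × 0.1672 = 0.5462

0.546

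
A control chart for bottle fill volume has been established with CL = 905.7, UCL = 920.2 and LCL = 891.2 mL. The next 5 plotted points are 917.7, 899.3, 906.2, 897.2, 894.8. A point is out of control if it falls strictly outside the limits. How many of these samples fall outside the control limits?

All 5 points lie within [891.2, 920.2].

0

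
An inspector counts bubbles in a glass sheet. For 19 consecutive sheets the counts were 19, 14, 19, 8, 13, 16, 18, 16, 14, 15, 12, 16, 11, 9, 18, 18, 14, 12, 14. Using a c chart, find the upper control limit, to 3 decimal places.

25.960

c̄ = (19 + 14 + 19 + 8 + 13 + 16 + 18 + 16 + 14 + 15 + 12 + 16 + 11 + 9 + 18 + 18 + 14 + 12 + 14) / 19 = 276 / 19 = 14.5263
UCL = c̄ + 3√c̄ = 14.5263 + 3 × √14.5263 = 14.5263 + 3 × 3.8113 = 25.9603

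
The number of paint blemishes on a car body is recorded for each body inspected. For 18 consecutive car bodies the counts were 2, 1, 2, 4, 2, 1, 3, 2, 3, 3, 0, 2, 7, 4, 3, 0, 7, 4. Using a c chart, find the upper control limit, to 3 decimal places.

c̄ = (2 + 1 + 2 + 4 + 2 + 1 + 3 + 2 + 3 + 3 + 0 + 2 + 7 + 4 + 3 + 0 + 7 + 4) / 18 = 50 / 18 = 2.7778
UCL = c̄ + 3√c̄ = 2.7778 + 3 × √2.7778 = 2.7778 + 3 × 1.6667 = 7.7778

7.778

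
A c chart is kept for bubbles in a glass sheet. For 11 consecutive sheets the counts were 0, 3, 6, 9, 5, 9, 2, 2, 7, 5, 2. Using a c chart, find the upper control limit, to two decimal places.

10.94

c̄ = (0 + 3 + 6 + 9 + 5 + 9 + 2 + 2 + 7 + 5 + 2) / 11 = 50 / 11 = 4.5455
UCL = c̄ + 3√c̄ = 4.5455 + 3 × √4.5455 = 4.5455 + 3 × 2.1320 = 10.9415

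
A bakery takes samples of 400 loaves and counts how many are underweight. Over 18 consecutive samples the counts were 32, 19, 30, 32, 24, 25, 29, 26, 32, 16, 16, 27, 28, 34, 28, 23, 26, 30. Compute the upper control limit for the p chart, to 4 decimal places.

p̄ = Σdᵢ / (k·n) = 477 / (18 × 400) = 0.06625
UCL = p̄ + 3·√(p̄(1−p̄)/n) = 0.06625 + 3 × √(0.06625×0.93375/400) = 0.06625 + 3 × 0.01244 = 0.10356

0.1036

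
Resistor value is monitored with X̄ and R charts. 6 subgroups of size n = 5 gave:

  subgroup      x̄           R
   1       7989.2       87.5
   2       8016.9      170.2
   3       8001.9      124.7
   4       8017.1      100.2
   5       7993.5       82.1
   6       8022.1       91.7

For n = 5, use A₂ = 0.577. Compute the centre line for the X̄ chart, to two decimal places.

X̄̄ = (7989.2 + 8016.9 + 8001.9 + 8017.1 + 7993.5 + 8022.1) / 6 = 48040.7000 / 6 = 8006.7833
CL = X̄̄ = 8006.7833

8006.78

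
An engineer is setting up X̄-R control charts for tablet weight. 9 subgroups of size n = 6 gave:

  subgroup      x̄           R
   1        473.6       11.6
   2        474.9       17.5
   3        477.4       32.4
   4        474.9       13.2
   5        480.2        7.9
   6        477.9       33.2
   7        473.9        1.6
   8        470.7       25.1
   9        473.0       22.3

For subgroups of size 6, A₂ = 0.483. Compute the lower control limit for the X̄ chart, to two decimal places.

X̄̄ = (473.6 + 474.9 + 477.4 + 474.9 + 480.2 + 477.9 + 473.9 + 470.7 + 473.0) / 9 = 4276.5000 / 9 = 475.1667
R̄ = (11.6 + 17.5 + 32.4 + 13.2 + 7.9 + 33.2 + 1.6 + 25.1 + 22.3) / 9 = 164.8000 / 9 = 18.3111
LCL = X̄̄ − A₂·R̄ = 475.1667 − 0.483 × 18.3111 = 466.3224

466.32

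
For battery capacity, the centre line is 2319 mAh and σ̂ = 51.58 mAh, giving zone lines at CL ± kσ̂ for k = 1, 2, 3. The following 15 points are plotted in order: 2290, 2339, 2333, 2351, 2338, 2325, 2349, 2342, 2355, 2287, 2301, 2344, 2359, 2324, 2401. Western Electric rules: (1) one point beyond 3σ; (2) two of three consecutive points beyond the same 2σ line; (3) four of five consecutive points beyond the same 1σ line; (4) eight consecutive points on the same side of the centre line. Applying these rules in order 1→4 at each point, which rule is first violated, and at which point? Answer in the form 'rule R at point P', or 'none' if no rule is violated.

Zone of each point (C = within 1σ̂, B = 1σ̂–2σ̂, A = 2σ̂–3σ̂, * = beyond 3σ̂; sign = side of CL): 1:-C, 2:+C, 3:+C, 4:+C, 5:+C, 6:+C, 7:+C, 8:+C, 9:+C, 10:-C, 11:-C, 12:+C, 13:+C, 14:+C, 15:+B
Rule 4 (eight consecutive points on the same side of the centre line) is satisfied at point 9.

rule 4 at point 9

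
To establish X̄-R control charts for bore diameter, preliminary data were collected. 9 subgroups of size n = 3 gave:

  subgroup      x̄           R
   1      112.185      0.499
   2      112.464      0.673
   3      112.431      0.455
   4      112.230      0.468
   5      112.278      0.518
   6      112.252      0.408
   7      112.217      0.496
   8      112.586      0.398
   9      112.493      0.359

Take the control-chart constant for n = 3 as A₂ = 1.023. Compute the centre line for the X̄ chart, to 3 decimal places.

112.348

X̄̄ = (112.185 + 112.464 + 112.431 + 112.230 + 112.278 + 112.252 + 112.217 + 112.586 + 112.493) / 9 = 1011.1360 / 9 = 112.3484
CL = X̄̄ = 112.3484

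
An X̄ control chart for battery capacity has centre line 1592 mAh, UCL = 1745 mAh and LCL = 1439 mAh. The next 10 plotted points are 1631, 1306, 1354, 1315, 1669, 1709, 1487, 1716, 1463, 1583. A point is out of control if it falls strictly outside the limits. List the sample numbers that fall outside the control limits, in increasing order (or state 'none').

2, 3, 4

Compare each point to [1439, 1745]: sample 2 = 1306 < LCL; sample 3 = 1354 < LCL; sample 4 = 1315 < LCL.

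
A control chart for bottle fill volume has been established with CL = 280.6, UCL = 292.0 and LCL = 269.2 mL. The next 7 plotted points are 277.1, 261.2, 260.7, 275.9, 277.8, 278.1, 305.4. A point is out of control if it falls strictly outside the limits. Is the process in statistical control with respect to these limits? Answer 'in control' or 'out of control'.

Compare each point to [269.2, 292.0]: sample 2 = 261.2 < LCL; sample 3 = 260.7 < LCL; sample 7 = 305.4 > UCL.

out of control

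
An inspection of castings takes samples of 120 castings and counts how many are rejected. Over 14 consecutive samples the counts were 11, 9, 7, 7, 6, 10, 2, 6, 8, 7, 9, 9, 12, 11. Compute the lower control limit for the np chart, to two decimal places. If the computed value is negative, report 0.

p̄ = Σdᵢ / (k·n) = 114 / (14 × 120) = 0.06786
LCL = np̄ − 3·√(np̄(1−p̄)) = 8.1429 − 3 × 2.7551 = -0.1223 → 0 (negative, so LCL = 0)

0.00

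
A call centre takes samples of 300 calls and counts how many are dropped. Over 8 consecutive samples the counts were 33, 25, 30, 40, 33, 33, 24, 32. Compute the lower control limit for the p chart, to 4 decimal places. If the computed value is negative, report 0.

0.0513

p̄ = Σdᵢ / (k·n) = 250 / (8 × 300) = 0.10417
LCL = p̄ − 3·√(p̄(1−p̄)/n) = 0.10417 − 3 × 0.01764 = 0.05126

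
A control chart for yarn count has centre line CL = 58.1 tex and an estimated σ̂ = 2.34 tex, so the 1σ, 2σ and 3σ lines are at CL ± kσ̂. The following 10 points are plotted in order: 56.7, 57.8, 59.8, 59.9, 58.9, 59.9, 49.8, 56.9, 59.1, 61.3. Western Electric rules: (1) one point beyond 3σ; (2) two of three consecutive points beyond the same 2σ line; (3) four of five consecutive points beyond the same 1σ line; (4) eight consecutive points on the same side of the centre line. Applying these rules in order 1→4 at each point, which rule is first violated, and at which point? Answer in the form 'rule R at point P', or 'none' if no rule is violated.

Zone of each point (C = within 1σ̂, B = 1σ̂–2σ̂, A = 2σ̂–3σ̂, * = beyond 3σ̂; sign = side of CL): 1:-C, 2:-C, 3:+C, 4:+C, 5:+C, 6:+C, 7:-*, 8:-C, 9:+C, 10:+B
Rule 1 (one point beyond the 3σ limits) is satisfied at point 7.

rule 1 at point 7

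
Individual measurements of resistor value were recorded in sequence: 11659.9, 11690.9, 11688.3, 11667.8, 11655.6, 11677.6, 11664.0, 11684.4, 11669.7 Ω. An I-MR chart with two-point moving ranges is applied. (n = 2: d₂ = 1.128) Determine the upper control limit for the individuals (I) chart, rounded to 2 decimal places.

X̄ = (11659.9 + 11690.9 + 11688.3 + 11667.8 + 11655.6 + 11677.6 + 11664.0 + 11684.4 + 11669.7) / 9 = 11673.1333
Moving ranges: 31.0, 2.6, 20.5, 12.2, 22.0, 13.6, 20.4, 14.7; M̄R̄ = 137.0000 / 8 = 17.1250
UCL = X̄ + 3·M̄R̄/d₂ = 11673.1333 + 3 × 17.1250 / 1.128 = 11718.6785

11718.68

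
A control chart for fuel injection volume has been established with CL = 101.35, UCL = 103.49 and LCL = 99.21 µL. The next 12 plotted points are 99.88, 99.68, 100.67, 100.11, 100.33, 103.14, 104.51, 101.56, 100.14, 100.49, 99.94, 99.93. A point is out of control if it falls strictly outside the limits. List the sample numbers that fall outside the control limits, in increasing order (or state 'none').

Compare each point to [99.21, 103.49]: sample 7 = 104.51 > UCL.

7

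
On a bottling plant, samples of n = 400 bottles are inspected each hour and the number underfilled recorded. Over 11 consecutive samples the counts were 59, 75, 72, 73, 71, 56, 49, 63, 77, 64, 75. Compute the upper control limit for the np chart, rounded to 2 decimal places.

89.10

p̄ = Σdᵢ / (k·n) = 734 / (11 × 400) = 0.16682
UCL = np̄ + 3·√(np̄(1−p̄)) = 66.7273 + 3 × √(66.7273×0.83318) = 66.7273 + 3 × 7.4563 = 89.0961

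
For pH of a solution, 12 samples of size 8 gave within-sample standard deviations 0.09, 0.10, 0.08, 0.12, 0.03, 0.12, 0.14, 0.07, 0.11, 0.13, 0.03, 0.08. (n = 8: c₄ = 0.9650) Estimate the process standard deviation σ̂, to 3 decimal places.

0.095

s̄ = (0.09 + 0.10 + 0.08 + 0.12 + 0.03 + 0.12 + 0.14 + 0.07 + 0.11 + 0.13 + 0.03 + 0.08) / 12 = 0.0917
σ̂ = s̄ / c₄ = 0.0917 / 0.9650 = 0.0950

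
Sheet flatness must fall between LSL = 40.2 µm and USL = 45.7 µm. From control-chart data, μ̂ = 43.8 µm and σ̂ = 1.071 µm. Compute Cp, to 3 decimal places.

0.856

Cp = (USL − LSL) / (6σ̂) = (45.7 − 40.2) / (6 × 1.071) = 5.5000 / 6.4260 = 0.8559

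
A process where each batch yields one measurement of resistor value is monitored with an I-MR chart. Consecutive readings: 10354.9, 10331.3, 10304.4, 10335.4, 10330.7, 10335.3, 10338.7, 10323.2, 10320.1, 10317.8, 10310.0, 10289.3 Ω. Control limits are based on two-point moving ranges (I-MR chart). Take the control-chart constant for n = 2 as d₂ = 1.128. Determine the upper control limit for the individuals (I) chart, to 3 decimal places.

X̄ = (10354.9 + 10331.3 + 10304.4 + 10335.4 + 10330.7 + 10335.3 + 10338.7 + 10323.2 + 10320.1 + 10317.8 + 10310.0 + 10289.3) / 12 = 10324.2583
Moving ranges: 23.6, 26.9, 31.0, 4.7, 4.6, 3.4, 15.5, 3.1, 2.3, 7.8, 20.7; M̄R̄ = 143.6000 / 11 = 13.0545
UCL = X̄ + 3·M̄R̄/d₂ = 10324.2583 + 3 × 13.0545 / 1.128 = 10358.9779

10358.978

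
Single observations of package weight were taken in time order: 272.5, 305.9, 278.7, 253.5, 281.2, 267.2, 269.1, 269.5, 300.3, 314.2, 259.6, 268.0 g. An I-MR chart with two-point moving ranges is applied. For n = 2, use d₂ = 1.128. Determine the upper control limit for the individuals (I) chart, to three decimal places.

X̄ = (272.5 + 305.9 + 278.7 + 253.5 + 281.2 + 267.2 + 269.1 + 269.5 + 300.3 + 314.2 + 259.6 + 268.0) / 12 = 278.3083
Moving ranges: 33.4, 27.2, 25.2, 27.7, 14.0, 1.9, 0.4, 30.8, 13.9, 54.6, 8.4; M̄R̄ = 237.5000 / 11 = 21.5909
UCL = X̄ + 3·M̄R̄/d₂ = 278.3083 + 3 × 21.5909 / 1.128 = 335.7310

335.731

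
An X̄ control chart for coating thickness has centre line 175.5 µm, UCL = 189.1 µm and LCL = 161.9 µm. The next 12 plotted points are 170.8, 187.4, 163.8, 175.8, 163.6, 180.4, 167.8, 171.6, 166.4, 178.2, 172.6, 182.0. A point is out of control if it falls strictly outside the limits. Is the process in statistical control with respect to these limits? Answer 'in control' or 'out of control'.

All 12 points lie within [161.9, 189.1].

in control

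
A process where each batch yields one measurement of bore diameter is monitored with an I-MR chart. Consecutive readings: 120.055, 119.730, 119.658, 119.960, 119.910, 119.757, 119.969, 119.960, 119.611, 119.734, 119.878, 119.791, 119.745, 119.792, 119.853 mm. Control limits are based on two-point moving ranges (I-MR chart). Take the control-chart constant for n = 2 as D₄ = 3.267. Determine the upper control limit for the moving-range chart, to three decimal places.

Moving ranges: 0.325, 0.072, 0.302, 0.050, 0.153, 0.212, 0.009, 0.349, 0.123, 0.144, 0.087, 0.046, 0.047, 0.061; M̄R̄ = 1.9800 / 14 = 0.1414
UCL_MR = D₄·M̄R̄ = 3.267 × 0.1414 = 0.4620

0.462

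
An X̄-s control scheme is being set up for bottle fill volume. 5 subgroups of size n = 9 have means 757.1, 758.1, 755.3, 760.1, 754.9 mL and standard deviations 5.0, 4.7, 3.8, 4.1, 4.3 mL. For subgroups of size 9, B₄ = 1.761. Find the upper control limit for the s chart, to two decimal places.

7.71

s̄ = (5.0 + 4.7 + 3.8 + 4.1 + 4.3) / 5 = 4.3800
UCL_s = B₄·s̄ = 1.761 × 4.3800 = 7.7132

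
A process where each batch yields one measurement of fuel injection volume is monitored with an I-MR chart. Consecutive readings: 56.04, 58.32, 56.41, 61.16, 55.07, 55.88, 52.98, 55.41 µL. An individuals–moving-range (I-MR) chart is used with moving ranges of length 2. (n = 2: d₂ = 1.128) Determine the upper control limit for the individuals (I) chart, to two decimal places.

X̄ = (56.04 + 58.32 + 56.41 + 61.16 + 55.07 + 55.88 + 52.98 + 55.41) / 8 = 56.4087
Moving ranges: 2.28, 1.91, 4.75, 6.09, 0.81, 2.90, 2.43; M̄R̄ = 21.1700 / 7 = 3.0243
UCL = X̄ + 3·M̄R̄/d₂ = 56.4087 + 3 × 3.0243 / 1.128 = 64.4521

64.45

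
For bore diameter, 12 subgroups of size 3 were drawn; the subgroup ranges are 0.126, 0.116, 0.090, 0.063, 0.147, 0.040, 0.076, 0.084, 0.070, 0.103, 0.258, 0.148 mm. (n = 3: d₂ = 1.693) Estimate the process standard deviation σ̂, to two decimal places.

0.07

R̄ = (0.126 + 0.116 + 0.090 + 0.063 + 0.147 + 0.040 + 0.076 + 0.084 + 0.070 + 0.103 + 0.258 + 0.148) / 12 = 0.1101
σ̂ = R̄ / d₂ = 0.1101 / 1.693 = 0.0650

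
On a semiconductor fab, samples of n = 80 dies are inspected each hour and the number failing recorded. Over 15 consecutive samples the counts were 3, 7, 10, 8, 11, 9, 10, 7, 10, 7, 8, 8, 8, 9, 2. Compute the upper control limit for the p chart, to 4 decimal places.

p̄ = Σdᵢ / (k·n) = 117 / (15 × 80) = 0.09750
UCL = p̄ + 3·√(p̄(1−p̄)/n) = 0.09750 + 3 × √(0.09750×0.90250/80) = 0.09750 + 3 × 0.03317 = 0.19700

0.1970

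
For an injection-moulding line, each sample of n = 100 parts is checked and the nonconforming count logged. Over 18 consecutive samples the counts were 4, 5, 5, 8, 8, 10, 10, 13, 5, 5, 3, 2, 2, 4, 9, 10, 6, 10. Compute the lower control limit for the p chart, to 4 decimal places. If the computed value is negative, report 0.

p̄ = Σdᵢ / (k·n) = 119 / (18 × 100) = 0.06611
LCL = p̄ − 3·√(p̄(1−p̄)/n) = 0.06611 − 3 × 0.02485 = -0.00843 → 0 (negative, so LCL = 0)

0.0000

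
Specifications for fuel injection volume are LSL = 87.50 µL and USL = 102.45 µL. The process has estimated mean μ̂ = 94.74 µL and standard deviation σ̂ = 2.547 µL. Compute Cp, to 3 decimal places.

0.978

Cp = (USL − LSL) / (6σ̂) = (102.45 − 87.50) / (6 × 2.547) = 14.9500 / 15.2820 = 0.9783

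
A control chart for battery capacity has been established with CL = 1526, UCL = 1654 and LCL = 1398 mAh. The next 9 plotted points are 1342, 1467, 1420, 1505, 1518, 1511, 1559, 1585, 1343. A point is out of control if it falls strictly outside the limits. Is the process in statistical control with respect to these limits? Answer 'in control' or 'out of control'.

Compare each point to [1398, 1654]: sample 1 = 1342 < LCL; sample 9 = 1343 < LCL.

out of control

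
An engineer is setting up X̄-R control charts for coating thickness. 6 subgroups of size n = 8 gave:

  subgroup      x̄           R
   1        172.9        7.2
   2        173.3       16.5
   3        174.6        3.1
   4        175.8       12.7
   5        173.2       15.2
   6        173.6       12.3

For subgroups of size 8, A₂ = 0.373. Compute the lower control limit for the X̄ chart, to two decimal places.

169.73

X̄̄ = (172.9 + 173.3 + 174.6 + 175.8 + 173.2 + 173.6) / 6 = 1043.4000 / 6 = 173.9000
R̄ = (7.2 + 16.5 + 3.1 + 12.7 + 15.2 + 12.3) / 6 = 67.0000 / 6 = 11.1667
LCL = X̄̄ − A₂·R̄ = 173.9000 − 0.373 × 11.1667 = 169.7348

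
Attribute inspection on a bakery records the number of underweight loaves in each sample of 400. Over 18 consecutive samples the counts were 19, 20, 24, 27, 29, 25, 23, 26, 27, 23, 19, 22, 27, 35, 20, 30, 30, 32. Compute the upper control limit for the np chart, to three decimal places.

40.088

p̄ = Σdᵢ / (k·n) = 458 / (18 × 400) = 0.06361
UCL = np̄ + 3·√(np̄(1−p̄)) = 25.4444 + 3 × √(25.4444×0.93639) = 25.4444 + 3 × 4.8812 = 40.0880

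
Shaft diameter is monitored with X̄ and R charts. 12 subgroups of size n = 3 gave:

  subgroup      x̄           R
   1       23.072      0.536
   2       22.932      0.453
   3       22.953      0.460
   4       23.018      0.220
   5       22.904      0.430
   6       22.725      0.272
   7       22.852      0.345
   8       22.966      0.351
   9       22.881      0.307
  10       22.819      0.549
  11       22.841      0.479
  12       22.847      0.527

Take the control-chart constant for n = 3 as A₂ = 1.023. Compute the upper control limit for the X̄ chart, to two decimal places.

23.32

X̄̄ = (23.072 + 22.932 + 22.953 + 23.018 + 22.904 + 22.725 + 22.852 + 22.966 + 22.881 + 22.819 + 22.841 + 22.847) / 12 = 274.8100 / 12 = 22.9008
R̄ = (0.536 + 0.453 + 0.460 + 0.220 + 0.430 + 0.272 + 0.345 + 0.351 + 0.307 + 0.549 + 0.479 + 0.527) / 12 = 4.9290 / 12 = 0.4108
UCL = X̄̄ + A₂·R̄ = 22.9008 + 1.023 × 0.4108 = 23.3210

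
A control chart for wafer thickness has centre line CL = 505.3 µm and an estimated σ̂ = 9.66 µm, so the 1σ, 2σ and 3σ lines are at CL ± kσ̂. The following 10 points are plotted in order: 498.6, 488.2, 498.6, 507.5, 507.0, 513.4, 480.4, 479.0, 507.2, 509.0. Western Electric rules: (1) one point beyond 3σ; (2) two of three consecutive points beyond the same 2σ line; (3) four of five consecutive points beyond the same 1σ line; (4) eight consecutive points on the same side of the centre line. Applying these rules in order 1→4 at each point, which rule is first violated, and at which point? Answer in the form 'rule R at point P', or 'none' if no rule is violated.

Zone of each point (C = within 1σ̂, B = 1σ̂–2σ̂, A = 2σ̂–3σ̂, * = beyond 3σ̂; sign = side of CL): 1:-C, 2:-B, 3:-C, 4:+C, 5:+C, 6:+C, 7:-A, 8:-A, 9:+C, 10:+C
Rule 2 (two of three consecutive points beyond the same 2σ limit) is satisfied at point 8.

rule 2 at point 8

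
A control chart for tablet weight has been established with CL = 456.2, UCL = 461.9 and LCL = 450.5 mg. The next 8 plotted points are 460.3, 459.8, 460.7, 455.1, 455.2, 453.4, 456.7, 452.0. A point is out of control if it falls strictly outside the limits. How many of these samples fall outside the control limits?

0

All 8 points lie within [450.5, 461.9].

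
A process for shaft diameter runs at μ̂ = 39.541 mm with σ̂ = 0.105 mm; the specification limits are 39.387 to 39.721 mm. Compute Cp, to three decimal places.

0.530

Cp = (USL − LSL) / (6σ̂) = (39.721 − 39.387) / (6 × 0.105) = 0.3340 / 0.6300 = 0.5302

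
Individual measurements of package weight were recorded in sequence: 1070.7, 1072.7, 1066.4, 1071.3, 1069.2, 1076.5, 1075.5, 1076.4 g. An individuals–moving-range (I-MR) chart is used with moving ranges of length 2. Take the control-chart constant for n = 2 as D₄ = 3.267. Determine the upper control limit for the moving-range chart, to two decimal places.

11.43

Moving ranges: 2.0, 6.3, 4.9, 2.1, 7.3, 1.0, 0.9; M̄R̄ = 24.5000 / 7 = 3.5000
UCL_MR = D₄·M̄R̄ = 3.267 × 3.5000 = 11.4345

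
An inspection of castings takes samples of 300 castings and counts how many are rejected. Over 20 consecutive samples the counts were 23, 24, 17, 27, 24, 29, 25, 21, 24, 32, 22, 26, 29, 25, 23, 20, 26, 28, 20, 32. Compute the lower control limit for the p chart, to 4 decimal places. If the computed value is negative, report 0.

0.0351

p̄ = Σdᵢ / (k·n) = 497 / (20 × 300) = 0.08283
LCL = p̄ − 3·√(p̄(1−p̄)/n) = 0.08283 − 3 × 0.01591 = 0.03509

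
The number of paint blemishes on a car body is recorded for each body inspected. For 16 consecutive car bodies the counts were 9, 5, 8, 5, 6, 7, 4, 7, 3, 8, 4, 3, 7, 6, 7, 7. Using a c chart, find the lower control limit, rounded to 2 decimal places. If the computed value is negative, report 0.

c̄ = (9 + 5 + 8 + 5 + 6 + 7 + 4 + 7 + 3 + 8 + 4 + 3 + 7 + 6 + 7 + 7) / 16 = 96 / 16 = 6.0000
LCL = c̄ − 3√c̄ = 6.0000 − 3 × 2.4495 = -1.3485 → 0 (cannot be negative)

0.00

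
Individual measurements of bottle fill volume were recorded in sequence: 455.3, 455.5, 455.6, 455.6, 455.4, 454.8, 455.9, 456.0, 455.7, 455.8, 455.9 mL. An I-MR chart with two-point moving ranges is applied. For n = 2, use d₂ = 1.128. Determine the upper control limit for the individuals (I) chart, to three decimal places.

X̄ = (455.3 + 455.5 + 455.6 + 455.6 + 455.4 + 454.8 + 455.9 + 456.0 + 455.7 + 455.8 + 455.9) / 11 = 455.5909
Moving ranges: 0.2, 0.1, 0.0, 0.2, 0.6, 1.1, 0.1, 0.3, 0.1, 0.1; M̄R̄ = 2.8000 / 10 = 0.2800
UCL = X̄ + 3·M̄R̄/d₂ = 455.5909 + 3 × 0.2800 / 1.128 = 456.3356

456.336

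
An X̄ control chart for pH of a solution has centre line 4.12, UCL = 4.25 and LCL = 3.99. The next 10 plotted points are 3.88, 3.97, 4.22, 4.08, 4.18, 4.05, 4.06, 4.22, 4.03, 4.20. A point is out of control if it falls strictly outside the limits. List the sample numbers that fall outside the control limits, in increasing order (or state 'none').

1, 2

Compare each point to [3.99, 4.25]: sample 1 = 3.88 < LCL; sample 2 = 3.97 < LCL.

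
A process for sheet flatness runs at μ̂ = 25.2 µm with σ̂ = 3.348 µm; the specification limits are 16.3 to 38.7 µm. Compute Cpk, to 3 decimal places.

Cpu = (USL − μ̂) / (3σ̂) = (38.7 − 25.2) / (3 × 3.348) = 1.3441; Cpl = (μ̂ − LSL) / (3σ̂) = (25.2 − 16.3) / (3 × 3.348) = 0.8861; Cpk = min(Cpu, Cpl) = 0.8861

0.886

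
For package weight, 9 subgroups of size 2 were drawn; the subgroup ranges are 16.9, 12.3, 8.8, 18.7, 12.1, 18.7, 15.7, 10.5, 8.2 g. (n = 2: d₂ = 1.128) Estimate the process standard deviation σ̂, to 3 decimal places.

12.007

R̄ = (16.9 + 12.3 + 8.8 + 18.7 + 12.1 + 18.7 + 15.7 + 10.5 + 8.2) / 9 = 13.5444
σ̂ = R̄ / d₂ = 13.5444 / 1.128 = 12.0075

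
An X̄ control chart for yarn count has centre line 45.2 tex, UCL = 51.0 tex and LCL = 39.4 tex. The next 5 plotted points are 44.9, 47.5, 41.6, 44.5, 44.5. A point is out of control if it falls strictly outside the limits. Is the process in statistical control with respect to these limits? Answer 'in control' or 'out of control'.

in control

All 5 points lie within [39.4, 51.0].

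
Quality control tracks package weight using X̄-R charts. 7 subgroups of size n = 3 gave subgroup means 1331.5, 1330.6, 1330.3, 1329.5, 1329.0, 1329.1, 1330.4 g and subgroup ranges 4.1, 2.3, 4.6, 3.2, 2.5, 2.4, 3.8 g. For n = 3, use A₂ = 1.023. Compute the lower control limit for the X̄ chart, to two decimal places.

X̄̄ = (1331.5 + 1330.6 + 1330.3 + 1329.5 + 1329.0 + 1329.1 + 1330.4) / 7 = 9310.4000 / 7 = 1330.0571
R̄ = (4.1 + 2.3 + 4.6 + 3.2 + 2.5 + 2.4 + 3.8) / 7 = 22.9000 / 7 = 3.2714
LCL = X̄̄ − A₂·R̄ = 1330.0571 − 1.023 × 3.2714 = 1326.7105

1326.71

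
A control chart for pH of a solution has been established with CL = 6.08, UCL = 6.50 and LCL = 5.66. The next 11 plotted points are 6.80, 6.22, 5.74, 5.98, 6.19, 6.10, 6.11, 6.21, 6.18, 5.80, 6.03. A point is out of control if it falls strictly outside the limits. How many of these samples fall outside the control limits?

1

Compare each point to [5.66, 6.50]: sample 1 = 6.80 > UCL.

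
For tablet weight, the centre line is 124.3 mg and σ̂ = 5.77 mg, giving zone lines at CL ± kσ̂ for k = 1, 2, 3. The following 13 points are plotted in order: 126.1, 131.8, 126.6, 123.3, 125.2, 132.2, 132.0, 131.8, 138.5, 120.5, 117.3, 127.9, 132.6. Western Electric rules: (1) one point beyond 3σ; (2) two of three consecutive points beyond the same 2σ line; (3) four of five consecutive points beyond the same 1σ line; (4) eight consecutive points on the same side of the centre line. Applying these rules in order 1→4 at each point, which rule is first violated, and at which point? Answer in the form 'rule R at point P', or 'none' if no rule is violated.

Zone of each point (C = within 1σ̂, B = 1σ̂–2σ̂, A = 2σ̂–3σ̂, * = beyond 3σ̂; sign = side of CL): 1:+C, 2:+B, 3:+C, 4:-C, 5:+C, 6:+B, 7:+B, 8:+B, 9:+A, 10:-C, 11:-B, 12:+C, 13:+B
Rule 3 (four of five consecutive points beyond the same 1σ limit) is satisfied at point 9.

rule 3 at point 9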